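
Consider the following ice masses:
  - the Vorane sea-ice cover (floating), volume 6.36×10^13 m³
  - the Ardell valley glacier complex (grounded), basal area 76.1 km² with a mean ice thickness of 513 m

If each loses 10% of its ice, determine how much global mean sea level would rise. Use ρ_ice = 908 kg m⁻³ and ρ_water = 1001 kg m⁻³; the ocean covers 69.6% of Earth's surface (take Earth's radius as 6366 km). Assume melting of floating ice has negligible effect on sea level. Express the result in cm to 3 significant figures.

≈ 9.99×10^-4 cm

The Vorane sea-ice cover is floating and already displaces its own weight of water, so its melt adds essentially nothing to sea level.
Ardell: ice volume = 76.1 km² × 513 m = 39.04 km³; 0.1 × 39.04 × (908/1001) = 3.541 km³ of water.
Total added water ≈ 3.541×10^9 m³ over 3.54×10^14 m² → Δh = 9.99×10^-6 m = 9.99×10^-4 cm.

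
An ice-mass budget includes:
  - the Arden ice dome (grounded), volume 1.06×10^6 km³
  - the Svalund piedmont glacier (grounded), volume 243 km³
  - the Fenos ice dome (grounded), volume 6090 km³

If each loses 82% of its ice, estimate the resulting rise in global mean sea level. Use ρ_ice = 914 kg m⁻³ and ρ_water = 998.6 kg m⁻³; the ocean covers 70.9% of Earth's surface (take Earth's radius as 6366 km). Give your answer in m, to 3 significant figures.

Arden: 0.82 × 1.06×10^6 km³ × (914/998.6) = 7.956×10^5 km³ of water.
Svalund: 0.82 × 243 km³ × (914/998.6) = 182.4 km³ of water.
Fenos: 0.82 × 6090 km³ × (914/998.6) = 4571 km³ of water.
Total added water ≈ 8.003×10^14 m³ over 3.61×10^14 m² → Δh = 2.22 m.

≈ 2.22 m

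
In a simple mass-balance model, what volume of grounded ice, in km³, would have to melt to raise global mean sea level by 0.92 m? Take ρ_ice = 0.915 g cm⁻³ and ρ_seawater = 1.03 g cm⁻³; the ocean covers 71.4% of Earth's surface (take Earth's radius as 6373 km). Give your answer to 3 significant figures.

Required water volume = Δh × A = 0.92 m × 3.64×10^14 m² = 3.353×10^14 m³ = 3.353×10^5 km³.
Ice volume = water volume × ρ_w/ρ_ice = 3.353×10^5 × 1030/915 = 3.77×10^5 km³.

≈ 3.77×10^5 km³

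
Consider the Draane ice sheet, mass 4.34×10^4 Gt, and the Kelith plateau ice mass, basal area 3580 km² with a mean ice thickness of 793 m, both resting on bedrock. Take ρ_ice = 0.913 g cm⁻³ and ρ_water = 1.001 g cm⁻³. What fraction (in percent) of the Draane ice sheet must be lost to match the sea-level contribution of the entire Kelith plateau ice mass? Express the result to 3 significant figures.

≈ 5.97 %

Equal sea-level rise means equal mass of meltwater, i.e. equal mass of ice lost.
Ice mass of Kelith: 2.592×10^15 kg; ice mass of Draane: 4.340×10^16 kg.
Fraction required = 2.592×10^15 / 4.340×10^16 = 0.0597 → 5.97 %.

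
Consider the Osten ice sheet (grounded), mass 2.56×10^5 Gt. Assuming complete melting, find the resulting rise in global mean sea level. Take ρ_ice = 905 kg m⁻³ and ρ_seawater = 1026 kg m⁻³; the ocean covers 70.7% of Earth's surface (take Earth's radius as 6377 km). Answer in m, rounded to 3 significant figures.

≈ 0.691 m

Osten: 2.56×10^5 Gt = 2.560×10^17 kg; dividing by ρ_w = 1026 kg m⁻³ gives 2.495×10^14 m³ of water.
Spread over 3.61×10^14 m² of ocean, Δh = 2.495×10^14 / 3.61×10^14 = 0.691 m.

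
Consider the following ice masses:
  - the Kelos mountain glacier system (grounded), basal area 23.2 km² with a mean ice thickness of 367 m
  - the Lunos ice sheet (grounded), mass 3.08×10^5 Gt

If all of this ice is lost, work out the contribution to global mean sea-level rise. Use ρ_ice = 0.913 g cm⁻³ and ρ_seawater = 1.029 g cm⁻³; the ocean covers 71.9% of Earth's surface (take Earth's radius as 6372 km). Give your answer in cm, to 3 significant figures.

≈ 81.6 cm

Kelos: ice volume = 23.2 km² × 367 m = 8.514 km³; 8.514 × (913/1029) = 7.555 km³ of water.
Lunos: 3.08×10^5 Gt = 3.080×10^17 kg; dividing by ρ_w = 1.029 g cm⁻³ = 1029 kg m⁻³ gives 2.993×10^14 m³ of water.
Total added water ≈ 2.993×10^14 m³ over 3.67×10^14 m² → Δh = 0.816 m = 81.6 cm.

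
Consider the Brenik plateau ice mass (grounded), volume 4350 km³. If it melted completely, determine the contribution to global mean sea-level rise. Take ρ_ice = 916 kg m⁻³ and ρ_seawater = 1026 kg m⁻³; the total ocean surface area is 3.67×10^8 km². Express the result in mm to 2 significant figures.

Brenik: 4350 km³ × (916/1026) = 3884 km³ of water.
Spread over 3.67×10^14 m² of ocean, Δh = 3.884×10^12 / 3.67×10^14 = 0.0106 m = 11 mm.

≈ 11 mm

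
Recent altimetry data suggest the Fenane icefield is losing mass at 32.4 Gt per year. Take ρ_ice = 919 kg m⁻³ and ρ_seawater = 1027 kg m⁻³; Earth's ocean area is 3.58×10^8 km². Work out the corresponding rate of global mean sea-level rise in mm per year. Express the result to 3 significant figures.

ρ_w = 1027 kg m⁻³. Annual water volume added = 32.4 Gt / ρ_w = 3.240×10^13 kg / 1027 kg m⁻³ = 3.155×10^10 m³.
Δh per year = 3.155×10^10 / 3.58×10^14 = 8.81×10^-5 m = 0.0881 mm.

≈ 0.0881 mm/yr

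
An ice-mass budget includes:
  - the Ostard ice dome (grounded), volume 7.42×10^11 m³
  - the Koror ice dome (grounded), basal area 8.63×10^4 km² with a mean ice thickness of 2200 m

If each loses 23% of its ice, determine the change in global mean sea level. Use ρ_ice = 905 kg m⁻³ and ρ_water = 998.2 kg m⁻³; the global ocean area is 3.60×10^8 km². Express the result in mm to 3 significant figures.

Ostard: 0.23 × 7.42×10^11 m³ × (905/998.2) = 1.547×10^11 m³ of water.
Koror: ice volume = 8.63×10^4 km² × 2200 m = 1.899×10^5 km³; 0.23 × 1.899×10^5 × (905/998.2) = 3.959×10^4 km³ of water.
Total added water ≈ 3.975×10^13 m³ over 3.60×10^14 m² → Δh = 0.110 m = 110 mm.

≈ 110 mm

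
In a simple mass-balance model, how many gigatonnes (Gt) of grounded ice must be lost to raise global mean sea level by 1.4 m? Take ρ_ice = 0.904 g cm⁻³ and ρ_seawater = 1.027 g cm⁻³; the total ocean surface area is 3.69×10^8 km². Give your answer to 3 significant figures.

Required water volume = Δh × A = 1.4 m × 3.69×10^14 m² = 5.166×10^14 m³.
ρ_w = 1.027 g cm⁻³ = 1027 kg m⁻³, so the mass of water = 5.166×10^14 m³ × 1027 kg m⁻³ = 5.305×10^17 kg = 5.31×10^5 Gt (and the same mass of ice, by conservation).

≈ 5.31×10^5 Gt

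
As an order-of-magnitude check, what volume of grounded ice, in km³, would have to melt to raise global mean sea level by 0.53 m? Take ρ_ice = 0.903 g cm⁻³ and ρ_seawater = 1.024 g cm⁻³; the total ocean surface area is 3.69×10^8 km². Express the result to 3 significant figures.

≈ 2.22×10^5 km³

Required water volume = Δh × A = 0.53 m × 3.69×10^14 m² = 1.956×10^14 m³ = 1.956×10^5 km³.
Ice volume = water volume × ρ_w/ρ_ice = 1.956×10^5 × 1024/903 = 2.22×10^5 km³.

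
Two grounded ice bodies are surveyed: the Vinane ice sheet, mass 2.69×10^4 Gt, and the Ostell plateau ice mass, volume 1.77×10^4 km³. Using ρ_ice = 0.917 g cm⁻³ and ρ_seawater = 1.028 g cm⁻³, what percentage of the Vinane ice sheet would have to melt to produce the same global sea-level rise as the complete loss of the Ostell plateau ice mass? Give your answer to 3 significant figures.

≈ 60.3 %

Equal sea-level rise means equal mass of meltwater, i.e. equal mass of ice lost.
Ice mass of Ostell: 1.623×10^16 kg; ice mass of Vinane: 2.690×10^16 kg.
Fraction required = 1.623×10^16 / 2.690×10^16 = 0.603 → 60.3 %.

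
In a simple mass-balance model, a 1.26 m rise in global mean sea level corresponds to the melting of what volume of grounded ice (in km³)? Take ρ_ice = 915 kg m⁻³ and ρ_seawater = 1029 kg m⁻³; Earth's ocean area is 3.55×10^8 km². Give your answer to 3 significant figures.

Required water volume = Δh × A = 1.26 m × 3.55×10^14 m² = 4.473×10^14 m³ = 4.473×10^5 km³.
Ice volume = water volume × ρ_w/ρ_ice = 4.473×10^5 × 1029/915 = 5.03×10^5 km³.

≈ 5.03×10^5 km³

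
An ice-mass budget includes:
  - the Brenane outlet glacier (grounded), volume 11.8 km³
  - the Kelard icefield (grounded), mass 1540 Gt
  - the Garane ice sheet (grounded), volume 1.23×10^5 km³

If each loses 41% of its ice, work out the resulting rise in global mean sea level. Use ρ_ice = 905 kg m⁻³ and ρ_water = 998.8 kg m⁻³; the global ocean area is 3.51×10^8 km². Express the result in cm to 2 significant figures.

≈ 13 cm

Brenane: 0.41 × 11.8 km³ × (905/998.8) = 4.384 km³ of water.
Kelard: 0.41 × 1540 Gt = 6.314×10^14 kg; dividing by ρ_w = 998.8 kg m⁻³ gives 6.322×10^11 m³ of water.
Garane: 0.41 × 1.23×10^5 km³ × (905/998.8) = 4.569×10^4 km³ of water.
Total added water ≈ 4.633×10^13 m³ over 3.51×10^14 m² → Δh = 0.132 m = 13 cm.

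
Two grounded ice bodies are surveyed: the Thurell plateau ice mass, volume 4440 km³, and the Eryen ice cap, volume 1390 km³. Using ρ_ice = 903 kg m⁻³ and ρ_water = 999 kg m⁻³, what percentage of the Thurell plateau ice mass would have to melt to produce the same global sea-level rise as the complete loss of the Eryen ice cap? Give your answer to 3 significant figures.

Equal sea-level rise means equal mass of meltwater, i.e. equal mass of ice lost.
Ice mass of Eryen: 1.255×10^15 kg; ice mass of Thurell: 4.009×10^15 kg.
Fraction required = 1.255×10^15 / 4.009×10^15 = 0.313 → 31.3 %.

≈ 31.3 %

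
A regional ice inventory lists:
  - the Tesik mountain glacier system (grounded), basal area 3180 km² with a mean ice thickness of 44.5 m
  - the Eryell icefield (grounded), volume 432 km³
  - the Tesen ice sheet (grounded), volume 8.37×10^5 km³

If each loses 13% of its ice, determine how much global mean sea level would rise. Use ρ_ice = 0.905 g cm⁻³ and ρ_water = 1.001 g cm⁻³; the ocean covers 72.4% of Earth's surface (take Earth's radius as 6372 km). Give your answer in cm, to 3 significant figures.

≈ 26.6 cm

Tesik: ice volume = 3180 km² × 44.5 m = 141.5 km³; 0.13 × 141.5 × (905/1001) = 16.63 km³ of water.
Eryell: 0.13 × 432 km³ × (905/1001) = 50.77 km³ of water.
Tesen: 0.13 × 8.37×10^5 km³ × (905/1001) = 9.837×10^4 km³ of water.
Total added water ≈ 9.844×10^13 m³ over 3.69×10^14 m² → Δh = 0.266 m = 26.6 cm.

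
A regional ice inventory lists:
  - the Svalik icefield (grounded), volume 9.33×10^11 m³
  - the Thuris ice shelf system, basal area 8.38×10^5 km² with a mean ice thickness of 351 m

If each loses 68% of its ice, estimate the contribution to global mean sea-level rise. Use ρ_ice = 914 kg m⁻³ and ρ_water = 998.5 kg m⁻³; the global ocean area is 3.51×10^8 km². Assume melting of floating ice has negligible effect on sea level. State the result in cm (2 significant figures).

≈ 0.17 cm

Svalik: 0.68 × 9.33×10^11 m³ × (914/998.5) = 5.807×10^11 m³ of water.
The Thuris ice shelf system is floating and already displaces its own weight of water, so its melt adds essentially nothing to sea level.
Total added water ≈ 5.807×10^11 m³ over 3.51×10^14 m² → Δh = 1.65×10^-3 m = 0.17 cm.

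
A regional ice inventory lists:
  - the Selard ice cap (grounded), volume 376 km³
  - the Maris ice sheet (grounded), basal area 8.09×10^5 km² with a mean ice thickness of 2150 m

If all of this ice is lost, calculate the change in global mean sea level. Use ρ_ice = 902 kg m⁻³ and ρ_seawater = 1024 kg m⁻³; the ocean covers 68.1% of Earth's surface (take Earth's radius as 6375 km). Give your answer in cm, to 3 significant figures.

Selard: 376 km³ × (902/1024) = 331.2 km³ of water.
Maris: ice volume = 8.09×10^5 km² × 2150 m = 1.739×10^6 km³; 1.739×10^6 × (902/1024) = 1.532×10^6 km³ of water.
Total added water ≈ 1.532×10^15 m³ over 3.48×10^14 m² → Δh = 4.41 m = 441 cm.

≈ 441 cm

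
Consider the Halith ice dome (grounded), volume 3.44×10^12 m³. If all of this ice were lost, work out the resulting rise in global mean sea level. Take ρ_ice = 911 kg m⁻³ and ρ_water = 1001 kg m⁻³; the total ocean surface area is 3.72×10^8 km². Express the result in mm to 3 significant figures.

Halith: 3.44×10^12 m³ × (911/1001) = 3.131×10^12 m³ of water.
Spread over 3.72×10^14 m² of ocean, Δh = 3.131×10^12 / 3.72×10^14 = 8.42×10^-3 m = 8.42 mm.

≈ 8.42 mm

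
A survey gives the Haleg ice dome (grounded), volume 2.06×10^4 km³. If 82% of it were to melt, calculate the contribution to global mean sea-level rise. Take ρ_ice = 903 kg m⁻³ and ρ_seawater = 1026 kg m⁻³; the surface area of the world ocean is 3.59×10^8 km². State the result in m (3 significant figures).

Haleg: 0.82 × 2.06×10^4 km³ × (903/1026) = 1.487×10^4 km³ of water.
Spread over 3.59×10^14 m² of ocean, Δh = 1.487×10^13 / 3.59×10^14 = 0.0414 m.

≈ 0.0414 m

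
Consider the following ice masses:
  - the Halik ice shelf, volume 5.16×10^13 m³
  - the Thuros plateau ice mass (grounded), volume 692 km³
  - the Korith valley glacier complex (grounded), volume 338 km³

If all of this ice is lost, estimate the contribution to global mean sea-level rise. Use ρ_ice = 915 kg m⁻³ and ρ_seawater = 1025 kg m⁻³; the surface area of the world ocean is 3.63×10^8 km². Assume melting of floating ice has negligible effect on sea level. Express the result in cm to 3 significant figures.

The Halik ice shelf is floating and already displaces its own weight of water, so its melt adds essentially nothing to sea level.
Thuros: 692 km³ × (915/1025) = 617.7 km³ of water.
Korith: 338 km³ × (915/1025) = 301.7 km³ of water.
Total added water ≈ 9.195×10^11 m³ over 3.63×10^14 m² → Δh = 2.53×10^-3 m = 0.253 cm.

≈ 0.253 cm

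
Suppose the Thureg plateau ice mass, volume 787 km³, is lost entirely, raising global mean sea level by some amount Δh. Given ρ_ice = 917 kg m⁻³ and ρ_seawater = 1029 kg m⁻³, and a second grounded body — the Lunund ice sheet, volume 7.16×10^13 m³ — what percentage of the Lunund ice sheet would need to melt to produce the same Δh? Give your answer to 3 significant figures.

Equal sea-level rise means equal mass of meltwater, i.e. equal mass of ice lost.
Ice mass of Thureg: 7.217×10^14 kg; ice mass of Lunund: 6.566×10^16 kg.
Fraction required = 7.217×10^14 / 6.566×10^16 = 0.0110 → 1.10 %.

≈ 1.10 %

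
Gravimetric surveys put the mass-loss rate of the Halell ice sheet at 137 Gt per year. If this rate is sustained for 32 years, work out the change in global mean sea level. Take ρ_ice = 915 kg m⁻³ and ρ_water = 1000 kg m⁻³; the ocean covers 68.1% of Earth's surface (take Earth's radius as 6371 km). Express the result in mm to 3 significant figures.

≈ 12.6 mm

Total mass lost = 137 Gt/yr × 32 yr = 4384 Gt = 4.384×10^15 kg.
ρ_w = 1000 kg m⁻³, so water volume = 4.384×10^15 / 1000 = 4.384×10^12 m³.
Δh = 4.384×10^12 / 3.47×10^14 = 0.0126 m = 12.6 mm.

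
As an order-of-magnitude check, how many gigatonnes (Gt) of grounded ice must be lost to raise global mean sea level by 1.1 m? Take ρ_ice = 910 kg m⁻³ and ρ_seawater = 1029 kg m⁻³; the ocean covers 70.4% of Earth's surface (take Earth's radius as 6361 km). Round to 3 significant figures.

Required water volume = Δh × A = 1.1 m × 3.58×10^14 m² = 3.938×10^14 m³.
ρ_w = 1029 kg m⁻³, so the mass of water = 3.938×10^14 m³ × 1029 kg m⁻³ = 4.052×10^17 kg = 4.05×10^5 Gt (and the same mass of ice, by conservation).

≈ 4.05×10^5 Gt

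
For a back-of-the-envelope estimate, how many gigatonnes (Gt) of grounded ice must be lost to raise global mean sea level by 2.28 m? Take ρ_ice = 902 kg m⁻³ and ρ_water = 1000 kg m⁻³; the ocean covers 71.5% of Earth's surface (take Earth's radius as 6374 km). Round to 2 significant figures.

≈ 8.3×10^5 Gt

Required water volume = Δh × A = 2.28 m × 3.65×10^14 m² = 8.323×10^14 m³.
ρ_w = 1000 kg m⁻³, so the mass of water = 8.323×10^14 m³ × 1000 kg m⁻³ = 8.323×10^17 kg = 8.3×10^5 Gt (and the same mass of ice, by conservation).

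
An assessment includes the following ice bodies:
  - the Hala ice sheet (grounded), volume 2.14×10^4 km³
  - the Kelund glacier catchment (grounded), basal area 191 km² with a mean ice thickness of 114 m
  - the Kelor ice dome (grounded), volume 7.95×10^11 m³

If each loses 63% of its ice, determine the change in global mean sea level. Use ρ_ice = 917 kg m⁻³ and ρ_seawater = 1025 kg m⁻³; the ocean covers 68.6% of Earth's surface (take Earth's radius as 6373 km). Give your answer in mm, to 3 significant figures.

≈ 35.8 mm

Hala: 0.63 × 2.14×10^4 km³ × (917/1025) = 1.206×10^4 km³ of water.
Kelund: ice volume = 191 km² × 114 m = 21.77 km³; 0.63 × 21.77 × (917/1025) = 12.27 km³ of water.
Kelor: 0.63 × 7.95×10^11 m³ × (917/1025) = 4.481×10^11 m³ of water.
Total added water ≈ 1.252×10^13 m³ over 3.50×10^14 m² → Δh = 0.0358 m = 35.8 mm.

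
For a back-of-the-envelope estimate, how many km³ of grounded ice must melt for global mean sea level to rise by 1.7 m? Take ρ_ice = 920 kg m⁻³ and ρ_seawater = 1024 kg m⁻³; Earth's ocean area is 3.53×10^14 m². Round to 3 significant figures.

Required water volume = Δh × A = 1.7 m × 3.53×10^14 m² = 6.001×10^14 m³ = 6.001×10^5 km³.
Ice volume = water volume × ρ_w/ρ_ice = 6.001×10^5 × 1024/920 = 6.68×10^5 km³.

≈ 6.68×10^5 km³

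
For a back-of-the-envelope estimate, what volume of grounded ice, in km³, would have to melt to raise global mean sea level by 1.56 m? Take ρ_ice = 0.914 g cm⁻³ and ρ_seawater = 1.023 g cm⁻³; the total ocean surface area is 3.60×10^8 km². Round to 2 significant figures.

Required water volume = Δh × A = 1.56 m × 3.60×10^14 m² = 5.616×10^14 m³ = 5.616×10^5 km³.
Ice volume = water volume × ρ_w/ρ_ice = 5.616×10^5 × 1023/914 = 6.3×10^5 km³.

≈ 6.3×10^5 km³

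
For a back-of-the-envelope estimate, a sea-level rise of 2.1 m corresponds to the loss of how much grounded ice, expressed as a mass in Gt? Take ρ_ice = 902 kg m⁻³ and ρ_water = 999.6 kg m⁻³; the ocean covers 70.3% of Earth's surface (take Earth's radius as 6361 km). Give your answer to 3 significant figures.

Required water volume = Δh × A = 2.1 m × 3.57×10^14 m² = 7.506×10^14 m³.
ρ_w = 999.6 kg m⁻³, so the mass of water = 7.506×10^14 m³ × 999.6 kg m⁻³ = 7.503×10^17 kg = 7.50×10^5 Gt (and the same mass of ice, by conservation).

≈ 7.50×10^5 Gt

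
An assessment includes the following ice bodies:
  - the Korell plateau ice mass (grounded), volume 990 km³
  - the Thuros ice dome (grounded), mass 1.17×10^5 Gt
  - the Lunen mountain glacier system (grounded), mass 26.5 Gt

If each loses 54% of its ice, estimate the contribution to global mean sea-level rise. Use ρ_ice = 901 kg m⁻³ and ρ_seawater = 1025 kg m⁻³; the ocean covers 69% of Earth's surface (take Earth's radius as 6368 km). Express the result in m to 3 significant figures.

Korell: 0.54 × 990 km³ × (901/1025) = 469.9 km³ of water.
Thuros: 0.54 × 1.17×10^5 Gt = 6.318×10^16 kg; dividing by ρ_w = 1025 kg m⁻³ gives 6.164×10^13 m³ of water.
Lunen: 0.54 × 26.5 Gt = 1.431×10^13 kg; dividing by ρ_w = 1025 kg m⁻³ gives 1.396×10^10 m³ of water.
Total added water ≈ 6.212×10^13 m³ over 3.52×10^14 m² → Δh = 0.177 m.

≈ 0.177 m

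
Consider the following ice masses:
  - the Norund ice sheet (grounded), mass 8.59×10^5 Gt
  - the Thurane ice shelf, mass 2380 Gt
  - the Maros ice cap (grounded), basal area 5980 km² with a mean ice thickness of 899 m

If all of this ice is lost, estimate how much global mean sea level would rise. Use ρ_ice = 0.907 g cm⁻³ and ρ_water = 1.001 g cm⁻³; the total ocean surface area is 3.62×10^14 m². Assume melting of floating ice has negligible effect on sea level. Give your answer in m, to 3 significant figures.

≈ 2.38 m

Norund: 8.59×10^5 Gt = 8.590×10^17 kg; dividing by ρ_w = 1.001 g cm⁻³ = 1001 kg m⁻³ gives 8.581×10^14 m³ of water.
The Thurane ice shelf is floating and already displaces its own weight of water, so its melt adds essentially nothing to sea level.
Maros: ice volume = 5980 km² × 899 m = 5376 km³; 5376 × (907/1001) = 4871 km³ of water.
Total added water ≈ 8.630×10^14 m³ over 3.62×10^14 m² → Δh = 2.38 m.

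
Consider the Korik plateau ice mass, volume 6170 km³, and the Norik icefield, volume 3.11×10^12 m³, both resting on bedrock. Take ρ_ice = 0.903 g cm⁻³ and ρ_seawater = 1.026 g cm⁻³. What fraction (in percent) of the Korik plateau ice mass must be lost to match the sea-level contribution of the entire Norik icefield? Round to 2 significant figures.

Equal sea-level rise means equal mass of meltwater, i.e. equal mass of ice lost.
Ice mass of Norik: 2.808×10^15 kg; ice mass of Korik: 5.572×10^15 kg.
Fraction required = 2.808×10^15 / 5.572×10^15 = 0.504 → 50 %.

≈ 50 %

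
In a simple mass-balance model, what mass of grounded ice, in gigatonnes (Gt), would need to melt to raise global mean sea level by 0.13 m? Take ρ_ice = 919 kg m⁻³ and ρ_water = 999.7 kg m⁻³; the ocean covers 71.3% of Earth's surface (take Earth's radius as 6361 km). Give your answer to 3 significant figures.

≈ 4.71×10^4 Gt

Required water volume = Δh × A = 0.13 m × 3.63×10^14 m² = 4.713×10^13 m³.
ρ_w = 999.7 kg m⁻³, so the mass of water = 4.713×10^13 m³ × 999.7 kg m⁻³ = 4.712×10^16 kg = 4.71×10^4 Gt (and the same mass of ice, by conservation).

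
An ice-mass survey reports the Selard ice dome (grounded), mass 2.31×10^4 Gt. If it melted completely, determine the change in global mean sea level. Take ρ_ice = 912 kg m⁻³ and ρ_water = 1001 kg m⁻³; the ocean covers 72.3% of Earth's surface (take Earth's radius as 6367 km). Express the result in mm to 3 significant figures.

≈ 62.7 mm

Selard: 2.31×10^4 Gt = 2.310×10^16 kg; dividing by ρ_w = 1001 kg m⁻³ gives 2.308×10^13 m³ of water.
Spread over 3.68×10^14 m² of ocean, Δh = 2.308×10^13 / 3.68×10^14 = 0.0627 m = 62.7 mm.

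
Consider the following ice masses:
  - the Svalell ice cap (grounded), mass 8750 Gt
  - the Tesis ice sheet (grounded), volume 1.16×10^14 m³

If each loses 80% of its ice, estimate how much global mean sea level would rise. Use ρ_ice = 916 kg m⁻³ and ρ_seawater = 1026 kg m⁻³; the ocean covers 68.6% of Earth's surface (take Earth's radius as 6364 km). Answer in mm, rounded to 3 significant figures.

Svalell: 0.8 × 8750 Gt = 7.000×10^15 kg; dividing by ρ_w = 1026 kg m⁻³ gives 6.823×10^12 m³ of water.
Tesis: 0.8 × 1.16×10^14 m³ × (916/1026) = 8.285×10^13 m³ of water.
Total added water ≈ 8.967×10^13 m³ over 3.49×10^14 m² → Δh = 0.257 m = 257 mm.

≈ 257 mm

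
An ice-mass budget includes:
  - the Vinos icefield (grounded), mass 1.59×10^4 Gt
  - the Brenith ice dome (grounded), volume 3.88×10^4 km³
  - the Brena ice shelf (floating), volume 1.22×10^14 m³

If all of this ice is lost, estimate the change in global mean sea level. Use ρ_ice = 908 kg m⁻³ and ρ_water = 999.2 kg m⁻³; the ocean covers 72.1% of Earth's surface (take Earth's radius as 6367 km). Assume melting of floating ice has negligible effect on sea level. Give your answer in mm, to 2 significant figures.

≈ 140 mm

Vinos: 1.59×10^4 Gt = 1.590×10^16 kg; dividing by ρ_w = 999.2 kg m⁻³ gives 1.591×10^13 m³ of water.
Brenith: 3.88×10^4 km³ × (908/999.2) = 3.526×10^4 km³ of water.
The Brena ice shelf is floating and already displaces its own weight of water, so its melt adds essentially nothing to sea level.
Total added water ≈ 5.117×10^13 m³ over 3.67×10^14 m² → Δh = 0.139 m = 140 mm.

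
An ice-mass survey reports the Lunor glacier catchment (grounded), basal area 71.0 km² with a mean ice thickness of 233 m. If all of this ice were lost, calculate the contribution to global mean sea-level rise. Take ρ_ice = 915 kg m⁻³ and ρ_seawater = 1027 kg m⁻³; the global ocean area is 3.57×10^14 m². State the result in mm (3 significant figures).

≈ 0.0413 mm

Lunor: ice volume = 71.0 km² × 233 m = 16.54 km³; 16.54 × (915/1027) = 14.74 km³ of water.
Spread over 3.57×10^14 m² of ocean, Δh = 1.474×10^10 / 3.57×10^14 = 4.13×10^-5 m = 0.0413 mm.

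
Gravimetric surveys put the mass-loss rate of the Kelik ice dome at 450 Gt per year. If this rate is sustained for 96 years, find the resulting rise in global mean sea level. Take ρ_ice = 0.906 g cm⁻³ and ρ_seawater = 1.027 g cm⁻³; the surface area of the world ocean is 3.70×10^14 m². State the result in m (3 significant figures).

Total mass lost = 450 Gt/yr × 96 yr = 4.320×10^4 Gt = 4.320×10^16 kg.
ρ_w = 1.027 g cm⁻³ = 1027 kg m⁻³, so water volume = 4.320×10^16 / 1027 = 4.206×10^13 m³.
Δh = 4.206×10^13 / 3.70×10^14 = 0.114 m.

≈ 0.114 m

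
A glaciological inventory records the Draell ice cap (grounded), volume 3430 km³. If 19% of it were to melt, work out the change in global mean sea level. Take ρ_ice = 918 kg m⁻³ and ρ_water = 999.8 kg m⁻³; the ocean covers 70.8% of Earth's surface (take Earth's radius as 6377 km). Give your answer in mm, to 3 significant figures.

≈ 1.65 mm

Draell: 0.19 × 3430 km³ × (918/999.8) = 598.4 km³ of water.
Spread over 3.62×10^14 m² of ocean, Δh = 5.984×10^11 / 3.62×10^14 = 1.65×10^-3 m = 1.65 mm.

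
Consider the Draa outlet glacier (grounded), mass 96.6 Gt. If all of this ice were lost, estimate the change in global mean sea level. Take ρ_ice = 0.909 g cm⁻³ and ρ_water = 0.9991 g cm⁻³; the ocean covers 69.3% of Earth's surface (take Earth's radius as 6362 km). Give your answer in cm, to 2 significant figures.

Draa: 96.6 Gt = 9.660×10^13 kg; dividing by ρ_w = 0.9991 g cm⁻³ = 999.1 kg m⁻³ gives 9.669×10^10 m³ of water.
Spread over 3.52×10^14 m² of ocean, Δh = 9.669×10^10 / 3.52×10^14 = 2.74×10^-4 m = 0.027 cm.

≈ 0.027 cm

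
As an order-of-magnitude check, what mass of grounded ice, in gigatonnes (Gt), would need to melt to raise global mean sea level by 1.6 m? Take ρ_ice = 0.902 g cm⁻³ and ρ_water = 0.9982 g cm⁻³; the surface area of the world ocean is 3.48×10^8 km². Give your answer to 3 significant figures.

≈ 5.56×10^5 Gt

Required water volume = Δh × A = 1.6 m × 3.48×10^14 m² = 5.568×10^14 m³.
ρ_w = 0.9982 g cm⁻³ = 998.2 kg m⁻³, so the mass of water = 5.568×10^14 m³ × 998.2 kg m⁻³ = 5.558×10^17 kg = 5.56×10^5 Gt (and the same mass of ice, by conservation).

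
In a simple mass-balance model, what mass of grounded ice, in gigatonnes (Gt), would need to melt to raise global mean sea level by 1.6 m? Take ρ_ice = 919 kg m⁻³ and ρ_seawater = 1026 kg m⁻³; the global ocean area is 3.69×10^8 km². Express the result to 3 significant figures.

≈ 6.06×10^5 Gt

Required water volume = Δh × A = 1.6 m × 3.69×10^14 m² = 5.904×10^14 m³.
ρ_w = 1026 kg m⁻³, so the mass of water = 5.904×10^14 m³ × 1026 kg m⁻³ = 6.058×10^17 kg = 6.06×10^5 Gt (and the same mass of ice, by conservation).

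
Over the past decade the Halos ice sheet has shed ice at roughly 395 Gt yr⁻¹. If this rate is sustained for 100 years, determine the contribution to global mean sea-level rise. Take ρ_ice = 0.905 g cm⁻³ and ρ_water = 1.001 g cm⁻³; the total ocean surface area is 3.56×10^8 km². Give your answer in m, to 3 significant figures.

Total mass lost = 395 Gt/yr × 100 yr = 3.950×10^4 Gt = 3.950×10^16 kg.
ρ_w = 1.001 g cm⁻³ = 1001 kg m⁻³, so water volume = 3.950×10^16 / 1001 = 3.946×10^13 m³.
Δh = 3.946×10^13 / 3.56×10^14 = 0.111 m.

≈ 0.111 m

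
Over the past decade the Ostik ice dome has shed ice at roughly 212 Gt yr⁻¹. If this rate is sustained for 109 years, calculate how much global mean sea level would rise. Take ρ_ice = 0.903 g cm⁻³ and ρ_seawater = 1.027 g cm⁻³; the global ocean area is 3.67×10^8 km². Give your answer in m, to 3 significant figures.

Total mass lost = 212 Gt/yr × 109 yr = 2.311×10^4 Gt = 2.311×10^16 kg.
ρ_w = 1.027 g cm⁻³ = 1027 kg m⁻³, so water volume = 2.311×10^16 / 1027 = 2.250×10^13 m³.
Δh = 2.250×10^13 / 3.67×10^14 = 0.0613 m.

≈ 0.0613 m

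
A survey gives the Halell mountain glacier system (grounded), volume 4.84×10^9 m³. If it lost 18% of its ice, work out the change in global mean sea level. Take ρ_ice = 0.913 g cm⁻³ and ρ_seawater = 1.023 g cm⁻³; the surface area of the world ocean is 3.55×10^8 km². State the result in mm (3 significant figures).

≈ 2.19×10^-3 mm

Halell: 0.18 × 4.84×10^9 m³ × (913/1023) = 7.775×10^8 m³ of water.
Spread over 3.55×10^14 m² of ocean, Δh = 7.775×10^8 / 3.55×10^14 = 2.19×10^-6 m = 2.19×10^-3 mm.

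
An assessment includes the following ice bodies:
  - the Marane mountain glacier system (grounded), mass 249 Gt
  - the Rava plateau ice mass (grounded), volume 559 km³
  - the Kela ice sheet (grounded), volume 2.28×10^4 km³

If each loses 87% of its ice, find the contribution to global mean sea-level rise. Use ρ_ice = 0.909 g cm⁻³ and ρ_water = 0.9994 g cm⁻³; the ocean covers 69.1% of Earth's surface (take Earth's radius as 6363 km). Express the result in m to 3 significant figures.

Marane: 0.87 × 249 Gt = 2.166×10^14 kg; dividing by ρ_w = 0.9994 g cm⁻³ = 999.4 kg m⁻³ gives 2.168×10^11 m³ of water.
Rava: 0.87 × 559 km³ × (909/999.4) = 442.3 km³ of water.
Kela: 0.87 × 2.28×10^4 km³ × (909/999.4) = 1.804×10^4 km³ of water.
Total added water ≈ 1.870×10^13 m³ over 3.52×10^14 m² → Δh = 0.0532 m.

≈ 0.0532 m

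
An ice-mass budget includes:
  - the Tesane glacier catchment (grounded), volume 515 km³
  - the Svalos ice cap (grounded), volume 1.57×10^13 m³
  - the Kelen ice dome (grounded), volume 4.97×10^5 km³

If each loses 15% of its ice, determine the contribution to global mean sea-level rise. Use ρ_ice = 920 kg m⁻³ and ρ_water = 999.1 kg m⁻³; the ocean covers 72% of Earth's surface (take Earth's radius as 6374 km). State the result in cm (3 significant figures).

Tesane: 0.15 × 515 km³ × (920/999.1) = 71.13 km³ of water.
Svalos: 0.15 × 1.57×10^13 m³ × (920/999.1) = 2.169×10^12 m³ of water.
Kelen: 0.15 × 4.97×10^5 km³ × (920/999.1) = 6.865×10^4 km³ of water.
Total added water ≈ 7.089×10^13 m³ over 3.68×10^14 m² → Δh = 0.193 m = 19.3 cm.

≈ 19.3 cm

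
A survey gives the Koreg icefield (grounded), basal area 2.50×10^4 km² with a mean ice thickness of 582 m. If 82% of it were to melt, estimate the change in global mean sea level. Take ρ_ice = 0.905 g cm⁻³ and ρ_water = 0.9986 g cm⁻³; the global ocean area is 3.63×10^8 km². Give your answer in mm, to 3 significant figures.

Koreg: ice volume = 2.50×10^4 km² × 582 m = 1.455×10^4 km³; 0.82 × 1.455×10^4 × (905/998.6) = 1.081×10^4 km³ of water.
Spread over 3.63×10^14 m² of ocean, Δh = 1.081×10^13 / 3.63×10^14 = 0.0298 m = 29.8 mm.

≈ 29.8 mm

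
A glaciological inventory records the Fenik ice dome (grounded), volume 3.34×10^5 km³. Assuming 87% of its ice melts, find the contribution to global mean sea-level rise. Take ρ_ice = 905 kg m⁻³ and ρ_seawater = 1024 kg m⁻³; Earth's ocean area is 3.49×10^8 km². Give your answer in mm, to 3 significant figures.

≈ 736 mm

Fenik: 0.87 × 3.34×10^5 km³ × (905/1024) = 2.568×10^5 km³ of water.
Spread over 3.49×10^14 m² of ocean, Δh = 2.568×10^14 / 3.49×10^14 = 0.736 m = 736 mm.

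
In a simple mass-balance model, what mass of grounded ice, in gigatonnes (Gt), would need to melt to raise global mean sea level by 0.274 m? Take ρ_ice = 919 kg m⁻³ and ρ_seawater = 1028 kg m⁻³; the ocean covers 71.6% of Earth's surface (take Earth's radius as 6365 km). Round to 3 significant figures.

≈ 1.03×10^5 Gt

Required water volume = Δh × A = 0.274 m × 3.65×10^14 m² = 9.988×10^13 m³.
ρ_w = 1028 kg m⁻³, so the mass of water = 9.988×10^13 m³ × 1028 kg m⁻³ = 1.027×10^17 kg = 1.03×10^5 Gt (and the same mass of ice, by conservation).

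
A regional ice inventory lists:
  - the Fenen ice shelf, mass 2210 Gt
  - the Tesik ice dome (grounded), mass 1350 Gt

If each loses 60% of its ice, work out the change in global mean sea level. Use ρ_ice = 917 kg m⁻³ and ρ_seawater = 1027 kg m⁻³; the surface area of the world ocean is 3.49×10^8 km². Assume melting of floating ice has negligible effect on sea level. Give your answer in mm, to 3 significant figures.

≈ 2.26 mm

The Fenen ice shelf is floating and already displaces its own weight of water, so its melt adds essentially nothing to sea level.
Tesik: 0.6 × 1350 Gt = 8.100×10^14 kg; dividing by ρ_w = 1027 kg m⁻³ gives 7.887×10^11 m³ of water.
Total added water ≈ 7.887×10^11 m³ over 3.49×10^14 m² → Δh = 2.26×10^-3 m = 2.26 mm.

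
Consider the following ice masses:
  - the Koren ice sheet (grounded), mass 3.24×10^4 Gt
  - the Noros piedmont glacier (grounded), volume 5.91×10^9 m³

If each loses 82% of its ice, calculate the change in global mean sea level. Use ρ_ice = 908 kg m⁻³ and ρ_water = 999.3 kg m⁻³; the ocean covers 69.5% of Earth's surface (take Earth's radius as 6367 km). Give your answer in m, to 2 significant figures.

≈ 0.075 m

Koren: 0.82 × 3.24×10^4 Gt = 2.657×10^16 kg; dividing by ρ_w = 999.3 kg m⁻³ gives 2.659×10^13 m³ of water.
Noros: 0.82 × 5.91×10^9 m³ × (908/999.3) = 4.403×10^9 m³ of water.
Total added water ≈ 2.659×10^13 m³ over 3.54×10^14 m² → Δh = 0.0751 m.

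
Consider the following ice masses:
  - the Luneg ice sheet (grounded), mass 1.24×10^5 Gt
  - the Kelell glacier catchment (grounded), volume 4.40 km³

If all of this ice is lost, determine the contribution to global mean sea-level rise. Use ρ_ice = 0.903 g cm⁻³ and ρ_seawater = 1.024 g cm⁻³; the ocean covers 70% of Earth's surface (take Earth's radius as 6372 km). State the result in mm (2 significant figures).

≈ 340 mm

Luneg: 1.24×10^5 Gt = 1.240×10^17 kg; dividing by ρ_w = 1.024 g cm⁻³ = 1024 kg m⁻³ gives 1.211×10^14 m³ of water.
Kelell: 4.40 km³ × (903/1024) = 3.880 km³ of water.
Total added water ≈ 1.211×10^14 m³ over 3.57×10^14 m² → Δh = 0.339 m = 340 mm.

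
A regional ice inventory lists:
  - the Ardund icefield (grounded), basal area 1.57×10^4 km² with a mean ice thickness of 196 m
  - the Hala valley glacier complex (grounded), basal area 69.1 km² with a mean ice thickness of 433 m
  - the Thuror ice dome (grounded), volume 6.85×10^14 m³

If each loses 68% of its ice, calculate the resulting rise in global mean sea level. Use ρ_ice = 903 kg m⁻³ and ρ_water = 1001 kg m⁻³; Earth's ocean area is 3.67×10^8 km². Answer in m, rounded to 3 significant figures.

≈ 1.15 m

Ardund: ice volume = 1.57×10^4 km² × 196 m = 3077 km³; 0.68 × 3077 × (903/1001) = 1888 km³ of water.
Hala: ice volume = 69.1 km² × 433 m = 29.92 km³; 0.68 × 29.92 × (903/1001) = 18.35 km³ of water.
Thuror: 0.68 × 6.85×10^14 m³ × (903/1001) = 4.202×10^14 m³ of water.
Total added water ≈ 4.221×10^14 m³ over 3.67×10^14 m² → Δh = 1.15 m.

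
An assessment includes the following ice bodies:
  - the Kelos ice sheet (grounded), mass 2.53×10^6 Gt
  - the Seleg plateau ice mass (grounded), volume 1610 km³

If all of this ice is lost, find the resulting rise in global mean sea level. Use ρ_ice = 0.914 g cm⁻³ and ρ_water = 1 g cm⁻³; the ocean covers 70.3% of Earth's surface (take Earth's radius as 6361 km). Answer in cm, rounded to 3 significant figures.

≈ 708 cm

Kelos: 2.53×10^6 Gt = 2.530×10^18 kg; dividing by ρ_w = 1 g cm⁻³ = 1000 kg m⁻³ gives 2.530×10^15 m³ of water.
Seleg: 1610 km³ × (914/1000) = 1472 km³ of water.
Total added water ≈ 2.531×10^15 m³ over 3.57×10^14 m² → Δh = 7.08 m = 708 cm.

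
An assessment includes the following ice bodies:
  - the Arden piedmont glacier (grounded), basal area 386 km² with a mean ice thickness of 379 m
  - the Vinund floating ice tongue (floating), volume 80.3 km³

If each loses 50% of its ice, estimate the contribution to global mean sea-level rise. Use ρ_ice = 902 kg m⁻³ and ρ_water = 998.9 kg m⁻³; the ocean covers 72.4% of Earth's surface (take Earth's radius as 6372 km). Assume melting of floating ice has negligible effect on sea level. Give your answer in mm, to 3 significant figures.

Arden: ice volume = 386 km² × 379 m = 146.3 km³; 0.5 × 146.3 × (902/998.9) = 66.05 km³ of water.
The Vinund floating ice tongue is floating and already displaces its own weight of water, so its melt adds essentially nothing to sea level.
Total added water ≈ 6.605×10^10 m³ over 3.69×10^14 m² → Δh = 1.79×10^-4 m = 0.179 mm.

≈ 0.179 mm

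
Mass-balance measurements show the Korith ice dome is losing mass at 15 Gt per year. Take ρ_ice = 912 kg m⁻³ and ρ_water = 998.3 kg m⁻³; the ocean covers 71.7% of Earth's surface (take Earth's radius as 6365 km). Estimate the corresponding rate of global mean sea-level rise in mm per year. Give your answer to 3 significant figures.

≈ 0.0412 mm/yr

ρ_w = 998.3 kg m⁻³. Annual water volume added = 15 Gt / ρ_w = 1.500×10^13 kg / 998.3 kg m⁻³ = 1.503×10^10 m³.
Δh per year = 1.503×10^10 / 3.65×10^14 = 4.12×10^-5 m = 0.0412 mm.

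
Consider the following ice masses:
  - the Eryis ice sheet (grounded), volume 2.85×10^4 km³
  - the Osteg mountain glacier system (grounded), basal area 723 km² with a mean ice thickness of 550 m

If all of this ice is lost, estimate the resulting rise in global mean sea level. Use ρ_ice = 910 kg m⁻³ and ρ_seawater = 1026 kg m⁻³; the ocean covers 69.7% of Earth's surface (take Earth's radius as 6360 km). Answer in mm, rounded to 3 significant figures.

Eryis: 2.85×10^4 km³ × (910/1026) = 2.528×10^4 km³ of water.
Osteg: ice volume = 723 km² × 550 m = 397.6 km³; 397.6 × (910/1026) = 352.7 km³ of water.
Total added water ≈ 2.563×10^13 m³ over 3.54×10^14 m² → Δh = 0.0723 m = 72.3 mm.

≈ 72.3 mm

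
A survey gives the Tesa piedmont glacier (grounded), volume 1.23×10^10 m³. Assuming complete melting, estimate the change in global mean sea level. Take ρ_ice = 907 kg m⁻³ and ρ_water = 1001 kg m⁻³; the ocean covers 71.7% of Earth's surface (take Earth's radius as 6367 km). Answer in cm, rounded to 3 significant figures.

≈ 3.05×10^-3 cm

Tesa: 1.23×10^10 m³ × (907/1001) = 1.114×10^10 m³ of water.
Spread over 3.65×10^14 m² of ocean, Δh = 1.114×10^10 / 3.65×10^14 = 3.05×10^-5 m = 3.05×10^-3 cm.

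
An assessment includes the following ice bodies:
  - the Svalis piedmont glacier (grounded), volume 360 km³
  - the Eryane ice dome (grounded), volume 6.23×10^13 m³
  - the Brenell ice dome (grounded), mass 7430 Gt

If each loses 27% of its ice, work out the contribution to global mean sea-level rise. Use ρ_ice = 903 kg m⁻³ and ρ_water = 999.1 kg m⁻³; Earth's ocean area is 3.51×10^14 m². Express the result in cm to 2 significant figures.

≈ 4.9 cm

Svalis: 0.27 × 360 km³ × (903/999.1) = 87.85 km³ of water.
Eryane: 0.27 × 6.23×10^13 m³ × (903/999.1) = 1.520×10^13 m³ of water.
Brenell: 0.27 × 7430 Gt = 2.006×10^15 kg; dividing by ρ_w = 999.1 kg m⁻³ gives 2.008×10^12 m³ of water.
Total added water ≈ 1.730×10^13 m³ over 3.51×10^14 m² → Δh = 0.0493 m = 4.9 cm.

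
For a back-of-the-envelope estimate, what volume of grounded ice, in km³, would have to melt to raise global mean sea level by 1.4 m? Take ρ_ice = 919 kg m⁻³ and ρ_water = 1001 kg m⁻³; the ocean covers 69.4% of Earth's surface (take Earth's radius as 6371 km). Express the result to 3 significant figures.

Required water volume = Δh × A = 1.4 m × 3.54×10^14 m² = 4.956×10^14 m³ = 4.956×10^5 km³.
Ice volume = water volume × ρ_w/ρ_ice = 4.956×10^5 × 1001/919 = 5.40×10^5 km³.

≈ 5.40×10^5 km³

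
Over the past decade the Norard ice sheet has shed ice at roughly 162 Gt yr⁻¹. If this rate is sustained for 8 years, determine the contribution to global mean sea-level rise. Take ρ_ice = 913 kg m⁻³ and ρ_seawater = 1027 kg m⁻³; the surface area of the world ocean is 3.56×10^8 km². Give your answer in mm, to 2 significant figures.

≈ 3.5 mm

Total mass lost = 162 Gt/yr × 8 yr = 1296 Gt = 1.296×10^15 kg.
ρ_w = 1027 kg m⁻³, so water volume = 1.296×10^15 / 1027 = 1.262×10^12 m³.
Δh = 1.262×10^12 / 3.56×10^14 = 3.54×10^-3 m = 3.5 mm.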